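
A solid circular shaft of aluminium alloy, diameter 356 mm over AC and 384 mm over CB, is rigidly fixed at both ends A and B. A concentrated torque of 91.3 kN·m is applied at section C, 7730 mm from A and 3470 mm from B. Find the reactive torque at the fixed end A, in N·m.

Compatibility: T_A·a/J_AC = T_B·b/J_CB with T_A + T_B = T₀.
J_AC = 1.58×10^-3 m⁴, J_CB = 2.13×10^-3 m⁴, so T_A = T₀·(J_AC/a)/((J_AC/a)+(J_CB/b)) = 22740 N·m, T_B = 68560 N·m.

22700 N·m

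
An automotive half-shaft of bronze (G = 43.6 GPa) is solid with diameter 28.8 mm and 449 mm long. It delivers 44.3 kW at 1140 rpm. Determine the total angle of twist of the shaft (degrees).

ω = 2π·1140/60 = 119.4 rad/s, so T = P/ω = 44.3×10³ / 119.4 = 371.1 N·m.
J = πd⁴/32 = π(0.0288)⁴/32 = 6.754×10^-8 m⁴.
θ = T·L/(G·J) = 371.1 × 0.449 / (43.6×10⁹ × 6.754×10^-8) = 0.05658 rad.

3.24°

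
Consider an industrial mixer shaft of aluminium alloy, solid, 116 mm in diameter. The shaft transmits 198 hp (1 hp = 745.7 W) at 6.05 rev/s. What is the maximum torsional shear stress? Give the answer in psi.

ω = 2π·6.05 = 38.01 rad/s, so T = P/ω = 198×745.7 / 38.01 = 3884 N·m.
J = πd⁴/32 = π(0.116)⁴/32 = 1.778×10^-5 m⁴.
τ_max = T·r/J = 3884 × 0.0580 / 1.778×10^-5 = 1.267×10^7 Pa.

1840 psi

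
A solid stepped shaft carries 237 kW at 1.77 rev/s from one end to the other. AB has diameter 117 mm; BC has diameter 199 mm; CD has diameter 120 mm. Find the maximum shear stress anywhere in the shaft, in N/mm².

67.8 N/mm²

ω = 2π·1.77 = 11.12 rad/s, so T = P/ω = 237×10³ / 11.12 = 21310 N·m.
Under the same torque, τ_max = 16T/(πd³) is largest where d is smallest — segment AB (d = 117 mm).
τ_max = 16·21310/(π·(0.117)³) = 6.777×10^7 Pa.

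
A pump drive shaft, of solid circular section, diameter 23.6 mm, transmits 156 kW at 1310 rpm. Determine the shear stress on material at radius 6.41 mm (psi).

ω = 2π·1310/60 = 137.2 rad/s, so T = P/ω = 156×10³ / 137.2 = 1137 N·m.
J = πd⁴/32 = π(0.0236)⁴/32 = 3.045×10^-8 m⁴.
Shear stress varies linearly with radius: τ = T·r/J = 1137 × 0.00641 / 3.045×10^-8 = 2.394×10^8 Pa.

34700 psi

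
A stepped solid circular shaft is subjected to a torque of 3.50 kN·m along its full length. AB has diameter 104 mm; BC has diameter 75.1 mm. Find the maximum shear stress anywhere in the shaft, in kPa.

42100 kPa

Under the same torque, τ_max = 16T/(πd³) is largest where d is smallest — segment BC (d = 75.1 mm).
τ_max = 16·3500/(π·(0.0751)³) = 4.208×10^7 Pa.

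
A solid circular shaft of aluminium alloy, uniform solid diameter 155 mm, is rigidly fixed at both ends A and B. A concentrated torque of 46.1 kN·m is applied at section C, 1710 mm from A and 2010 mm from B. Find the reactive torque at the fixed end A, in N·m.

24900 N·m

With uniform GJ and both ends fixed, compatibility θ_AC = θ_CB gives T_A·a = T_B·b, together with T_A + T_B = T₀.
T_A = T₀·b/(a+b) = 46100·2010/3720 = 24910 N·m; T_B = 21190 N·m.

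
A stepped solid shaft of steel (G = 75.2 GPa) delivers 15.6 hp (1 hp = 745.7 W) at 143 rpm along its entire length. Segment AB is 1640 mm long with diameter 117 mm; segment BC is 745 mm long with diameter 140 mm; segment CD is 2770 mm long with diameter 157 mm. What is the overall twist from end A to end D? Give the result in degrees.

0.0919°

ω = 2π·143/60 = 14.97 rad/s, so T = P/ω = 15.6×745.7 / 14.97 = 776.8 N·m.
J_AB = π(0.117)⁴/32 = 1.84×10^-5 m⁴; J_BC = π(0.140)⁴/32 = 3.77×10^-5 m⁴; J_CD = π(0.157)⁴/32 = 5.96×10^-5 m⁴.
θ = (T/G)·Σ L_i/J_i = (776.8/75.2×10⁹)·(1.64/1.84×10^-5 + 0.745/3.77×10^-5 + 2.77/5.96×10^-5) = 1.605×10^-3 rad.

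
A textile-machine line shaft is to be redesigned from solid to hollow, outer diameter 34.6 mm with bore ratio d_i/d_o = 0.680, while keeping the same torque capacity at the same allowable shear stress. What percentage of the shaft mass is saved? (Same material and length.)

Equal τ_max and T ⇒ the solid shaft needs d_s³ = d_o³(1−k⁴), so d_s = 34.6·(1−0.680⁴)^(1/3) = 31.93 mm.
Area ratio A_h/A_s = d_o²(1−k²)/d_s² = (1−k²)/(1−k⁴)^(2/3) = 0.6311.
Mass saving = 1 − 0.6311 = 36.9 %.

36.9 %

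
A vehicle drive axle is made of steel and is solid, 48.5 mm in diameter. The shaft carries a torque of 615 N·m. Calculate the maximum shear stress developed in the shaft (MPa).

J = πd⁴/32 = π(0.0485)⁴/32 = 5.432×10^-7 m⁴.
τ_max = T·r/J = 615.0 × 0.0243 / 5.432×10^-7 = 2.745×10^7 Pa.

27.5 MPa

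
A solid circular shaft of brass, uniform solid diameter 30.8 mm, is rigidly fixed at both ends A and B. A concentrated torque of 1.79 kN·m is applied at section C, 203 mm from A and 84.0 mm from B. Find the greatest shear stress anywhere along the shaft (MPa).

221 MPa

With uniform GJ and both ends fixed, compatibility θ_AC = θ_CB gives T_A·a = T_B·b, together with T_A + T_B = T₀.
T_A = T₀·b/(a+b) = 1790·84.0/287.0 = 523.9 N·m; T_B = 1266 N·m.
τ in each portion: τ_AC = 9.13×10^7 Pa, τ_CB = 2.21×10^8 Pa; maximum is in CB.
τ_max = T_CB·r/J = 1266·0.0154/8.83×10^-8 = 2.207×10^8 Pa.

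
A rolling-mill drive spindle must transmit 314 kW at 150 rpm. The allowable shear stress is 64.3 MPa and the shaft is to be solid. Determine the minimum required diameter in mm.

ω = 2π·150/60 = 15.71 rad/s, so T = P/ω = 314×10³ / 15.71 = 19990 N·m.
For a solid shaft τ_max = 16T/(πd³), so d = (16T/(π τ_allow))^(1/3) = (16·19990/(π·6.43×10^7))^(1/3) = 0.1166 m.

117 mm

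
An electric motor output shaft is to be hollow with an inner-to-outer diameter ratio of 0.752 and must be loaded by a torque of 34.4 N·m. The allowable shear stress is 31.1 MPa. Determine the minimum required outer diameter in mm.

20.2 mm

For a hollow shaft with d_i/d_o = 0.752: τ_max = 16T/(π d_o³ (1−k⁴)), so d_o = [16T/(π τ_allow (1−k⁴))]^(1/3) = [16·34.40/(π·3.11×10^7·0.6802)]^(1/3) = 0.02023 m.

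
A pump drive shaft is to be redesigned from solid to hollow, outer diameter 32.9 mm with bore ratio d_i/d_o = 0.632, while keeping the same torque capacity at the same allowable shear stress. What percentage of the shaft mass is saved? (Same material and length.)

Equal τ_max and T ⇒ the solid shaft needs d_s³ = d_o³(1−k⁴), so d_s = 32.9·(1−0.632⁴)^(1/3) = 31.05 mm.
Area ratio A_h/A_s = d_o²(1−k²)/d_s² = (1−k²)/(1−k⁴)^(2/3) = 0.6744.
Mass saving = 1 − 0.6744 = 32.6 %.

32.6 %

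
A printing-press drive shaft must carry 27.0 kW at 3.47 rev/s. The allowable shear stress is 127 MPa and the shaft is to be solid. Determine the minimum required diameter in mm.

36.8 mm

ω = 2π·3.47 = 21.80 rad/s, so T = P/ω = 27.0×10³ / 21.80 = 1238 N·m.
For a solid shaft τ_max = 16T/(πd³), so d = (16T/(π τ_allow))^(1/3) = (16·1238/(π·1.27×10^8))^(1/3) = 0.03676 m.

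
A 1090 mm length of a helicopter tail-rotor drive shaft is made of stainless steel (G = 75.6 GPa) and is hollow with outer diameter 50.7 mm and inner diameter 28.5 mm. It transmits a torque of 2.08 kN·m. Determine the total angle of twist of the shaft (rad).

J = π(d_o⁴ − d_i⁴)/32 = π(0.0507⁴ − 0.0285⁴)/32 = 5.839×10^-7 m⁴.
θ = T·L/(G·J) = 2080 × 1.09 / (75.6×10⁹ × 5.839×10^-7) = 0.05136 rad.

0.0514 rad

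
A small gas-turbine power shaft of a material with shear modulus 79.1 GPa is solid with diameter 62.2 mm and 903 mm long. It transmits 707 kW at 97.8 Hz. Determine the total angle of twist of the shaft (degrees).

ω = 2π·97.8 = 614.5 rad/s, so T = P/ω = 707×10³ / 614.5 = 1151 N·m.
J = πd⁴/32 = π(0.0622)⁴/32 = 1.469×10^-6 m⁴.
θ = T·L/(G·J) = 1151 × 0.903 / (79.1×10⁹ × 1.469×10^-6) = 8.938×10^-3 rad.

0.512°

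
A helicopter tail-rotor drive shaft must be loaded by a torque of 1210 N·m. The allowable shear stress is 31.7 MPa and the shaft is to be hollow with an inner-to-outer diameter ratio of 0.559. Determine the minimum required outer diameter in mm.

For a hollow shaft with d_i/d_o = 0.559: τ_max = 16T/(π d_o³ (1−k⁴)), so d_o = [16T/(π τ_allow (1−k⁴))]^(1/3) = [16·1210/(π·3.17×10^7·0.9024)]^(1/3) = 0.05995 m.

59.9 mm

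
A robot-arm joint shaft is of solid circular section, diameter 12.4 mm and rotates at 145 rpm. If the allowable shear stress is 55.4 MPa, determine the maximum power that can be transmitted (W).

J = πd⁴/32 = π(0.0124)⁴/32 = 2.321×10^-9 m⁴.
T_max = τ_allow·J/r = 5.54×10^7 × 2.321×10^-9 / 0.00620 = 20.74 N·m.
ω = 2π·145/60 = 15.18 rad/s, so P_max = T_max·ω = 314.9 W.

315 W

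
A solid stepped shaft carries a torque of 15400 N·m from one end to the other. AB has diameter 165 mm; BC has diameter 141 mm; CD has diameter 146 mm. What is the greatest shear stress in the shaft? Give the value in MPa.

Under the same torque, τ_max = 16T/(πd³) is largest where d is smallest — segment BC (d = 141 mm).
τ_max = 16·15400/(π·(0.141)³) = 2.798×10^7 Pa.

28.0 MPa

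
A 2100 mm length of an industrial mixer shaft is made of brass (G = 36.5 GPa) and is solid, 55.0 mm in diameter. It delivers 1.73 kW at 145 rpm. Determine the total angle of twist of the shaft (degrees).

ω = 2π·145/60 = 15.18 rad/s, so T = P/ω = 1.73×10³ / 15.18 = 113.9 N·m.
J = πd⁴/32 = π(0.0550)⁴/32 = 8.984×10^-7 m⁴.
θ = T·L/(G·J) = 113.9 × 2.10 / (36.5×10⁹ × 8.984×10^-7) = 7.297×10^-3 rad.

0.418°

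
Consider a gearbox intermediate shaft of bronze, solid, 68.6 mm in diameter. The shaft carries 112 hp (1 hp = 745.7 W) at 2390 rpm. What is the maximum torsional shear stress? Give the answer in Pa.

5.26e6 Pa

ω = 2π·2390/60 = 250.3 rad/s, so T = P/ω = 112×745.7 / 250.3 = 333.7 N·m.
J = πd⁴/32 = π(0.0686)⁴/32 = 2.174×10^-6 m⁴.
τ_max = T·r/J = 333.7 × 0.0343 / 2.174×10^-6 = 5.264×10^6 Pa.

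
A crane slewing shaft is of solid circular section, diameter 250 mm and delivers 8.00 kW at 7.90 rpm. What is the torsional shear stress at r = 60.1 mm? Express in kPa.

1520 kPa

ω = 2π·7.90/60 = 0.8273 rad/s, so T = P/ω = 8.00×10³ / 0.8273 = 9670 N·m.
J = πd⁴/32 = π(0.250)⁴/32 = 3.835×10^-4 m⁴.
Shear stress varies linearly with radius: τ = T·r/J = 9670 × 0.0601 / 3.835×10^-4 = 1.515×10^6 Pa.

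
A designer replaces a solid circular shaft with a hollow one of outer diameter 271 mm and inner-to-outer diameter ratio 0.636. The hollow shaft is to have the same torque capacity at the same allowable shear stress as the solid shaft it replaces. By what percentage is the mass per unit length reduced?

32.9 %

Equal τ_max and T ⇒ the solid shaft needs d_s³ = d_o³(1−k⁴), so d_s = 271·(1−0.636⁴)^(1/3) = 255.3 mm.
Area ratio A_h/A_s = d_o²(1−k²)/d_s² = (1−k²)/(1−k⁴)^(2/3) = 0.6708.
Mass saving = 1 − 0.6708 = 32.9 %.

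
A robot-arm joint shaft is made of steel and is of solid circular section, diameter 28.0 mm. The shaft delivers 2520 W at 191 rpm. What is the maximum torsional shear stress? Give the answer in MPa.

ω = 2π·191/60 = 20.00 rad/s, so T = P/ω = 2520 / 20.00 = 126.0 N·m.
J = πd⁴/32 = π(0.0280)⁴/32 = 6.034×10^-8 m⁴.
τ_max = T·r/J = 126.0 × 0.0140 / 6.034×10^-8 = 2.923×10^7 Pa.

29.2 MPa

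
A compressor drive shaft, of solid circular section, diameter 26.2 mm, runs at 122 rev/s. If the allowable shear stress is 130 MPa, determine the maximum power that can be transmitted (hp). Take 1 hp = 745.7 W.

J = πd⁴/32 = π(0.0262)⁴/32 = 4.626×10^-8 m⁴.
T_max = τ_allow·J/r = 1.30×10^8 × 4.626×10^-8 / 0.0131 = 459.1 N·m.
ω = 2π·122 = 766.5 rad/s, so P_max = T_max·ω = 3.519×10^5 W.

472 hp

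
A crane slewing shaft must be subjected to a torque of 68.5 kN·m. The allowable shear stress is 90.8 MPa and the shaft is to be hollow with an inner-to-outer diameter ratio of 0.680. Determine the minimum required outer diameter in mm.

170 mm

For a hollow shaft with d_i/d_o = 0.680: τ_max = 16T/(π d_o³ (1−k⁴)), so d_o = [16T/(π τ_allow (1−k⁴))]^(1/3) = [16·68500/(π·9.08×10^7·0.7862)]^(1/3) = 0.1697 m.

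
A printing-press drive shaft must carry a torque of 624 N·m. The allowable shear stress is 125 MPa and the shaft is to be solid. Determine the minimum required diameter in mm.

For a solid shaft τ_max = 16T/(πd³), so d = (16T/(π τ_allow))^(1/3) = (16·624.0/(π·1.25×10^8))^(1/3) = 0.02940 m.

29.4 mm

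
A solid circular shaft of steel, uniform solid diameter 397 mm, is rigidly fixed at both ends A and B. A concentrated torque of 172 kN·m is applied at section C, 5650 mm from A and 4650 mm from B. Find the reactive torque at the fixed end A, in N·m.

With uniform GJ and both ends fixed, compatibility θ_AC = θ_CB gives T_A·a = T_B·b, together with T_A + T_B = T₀.
T_A = T₀·b/(a+b) = 172000·4650/10300 = 77650 N·m; T_B = 94350 N·m.

77700 N·m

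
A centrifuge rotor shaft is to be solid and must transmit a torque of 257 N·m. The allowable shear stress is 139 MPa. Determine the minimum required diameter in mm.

For a solid shaft τ_max = 16T/(πd³), so d = (16T/(π τ_allow))^(1/3) = (16·257.0/(π·1.39×10^8))^(1/3) = 0.02112 m.

21.1 mm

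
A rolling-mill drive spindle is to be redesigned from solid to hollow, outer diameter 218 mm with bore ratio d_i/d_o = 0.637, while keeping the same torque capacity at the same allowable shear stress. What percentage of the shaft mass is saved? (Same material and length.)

Equal τ_max and T ⇒ the solid shaft needs d_s³ = d_o³(1−k⁴), so d_s = 218·(1−0.637⁴)^(1/3) = 205.3 mm.
Area ratio A_h/A_s = d_o²(1−k²)/d_s² = (1−k²)/(1−k⁴)^(2/3) = 0.6700.
Mass saving = 1 − 0.6700 = 33.0 %.

33.0 %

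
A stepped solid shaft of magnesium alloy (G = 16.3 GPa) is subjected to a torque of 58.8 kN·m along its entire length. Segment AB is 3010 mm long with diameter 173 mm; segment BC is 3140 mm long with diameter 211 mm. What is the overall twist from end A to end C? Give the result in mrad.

182 mrad

J_AB = π(0.173)⁴/32 = 8.79×10^-5 m⁴; J_BC = π(0.211)⁴/32 = 1.95×10^-4 m⁴.
θ = (T/G)·Σ L_i/J_i = (58800/16.3×10⁹)·(3.01/8.79×10^-5 + 3.14/1.95×10^-4) = 0.1817 rad.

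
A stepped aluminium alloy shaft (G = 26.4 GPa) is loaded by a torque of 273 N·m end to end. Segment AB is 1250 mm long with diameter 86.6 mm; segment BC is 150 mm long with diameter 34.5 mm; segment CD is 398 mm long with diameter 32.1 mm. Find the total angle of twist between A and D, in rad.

0.0530 rad

J_AB = π(0.0866)⁴/32 = 5.52×10^-6 m⁴; J_BC = π(0.0345)⁴/32 = 1.39×10^-7 m⁴; J_CD = π(0.0321)⁴/32 = 1.04×10^-7 m⁴.
θ = (T/G)·Σ L_i/J_i = (273.0/26.4×10⁹)·(1.25/5.52×10^-6 + 0.150/1.39×10^-7 + 0.398/1.04×10^-7) = 0.05298 rad.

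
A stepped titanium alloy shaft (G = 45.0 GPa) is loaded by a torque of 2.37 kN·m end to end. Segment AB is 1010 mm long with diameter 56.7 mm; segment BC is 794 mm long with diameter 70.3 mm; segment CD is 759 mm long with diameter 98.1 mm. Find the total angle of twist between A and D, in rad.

J_AB = π(0.0567)⁴/32 = 1.01×10^-6 m⁴; J_BC = π(0.0703)⁴/32 = 2.40×10^-6 m⁴; J_CD = π(0.0981)⁴/32 = 9.09×10^-6 m⁴.
θ = (T/G)·Σ L_i/J_i = (2370/45.0×10⁹)·(1.01/1.01×10^-6 + 0.794/2.40×10^-6 + 0.759/9.09×10^-6) = 0.07426 rad.

0.0743 rad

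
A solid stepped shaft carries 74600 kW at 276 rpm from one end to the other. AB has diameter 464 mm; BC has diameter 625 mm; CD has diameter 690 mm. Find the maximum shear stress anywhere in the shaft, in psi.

19100 psi

ω = 2π·276/60 = 28.90 rad/s, so T = P/ω = 74600×10³ / 28.90 = 2.581e6 N·m.
Under the same torque, τ_max = 16T/(πd³) is largest where d is smallest — segment AB (d = 464 mm).
τ_max = 16·2.581e6/(π·(0.464)³) = 1.316×10^8 Pa.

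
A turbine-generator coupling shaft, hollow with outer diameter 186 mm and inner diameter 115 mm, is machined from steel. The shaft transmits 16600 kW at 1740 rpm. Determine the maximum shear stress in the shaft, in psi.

12200 psi

ω = 2π·1740/60 = 182.2 rad/s, so T = P/ω = 16600×10³ / 182.2 = 91100 N·m.
J = π(d_o⁴ − d_i⁴)/32 = π(0.186⁴ − 0.115⁴)/32 = 1.003×10^-4 m⁴.
τ_max = T·r/J = 91100 × 0.0930 / 1.003×10^-4 = 8.444×10^7 Pa.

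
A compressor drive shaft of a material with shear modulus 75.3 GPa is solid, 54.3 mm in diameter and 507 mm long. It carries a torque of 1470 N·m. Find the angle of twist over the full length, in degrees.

J = πd⁴/32 = π(0.0543)⁴/32 = 8.535×10^-7 m⁴.
θ = T·L/(G·J) = 1470 × 0.507 / (75.3×10⁹ × 8.535×10^-7) = 0.01160 rad.

0.664°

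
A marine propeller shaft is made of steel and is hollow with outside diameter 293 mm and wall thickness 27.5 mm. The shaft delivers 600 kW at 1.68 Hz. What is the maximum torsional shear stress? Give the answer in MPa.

ω = 2π·1.68 = 10.56 rad/s, so T = P/ω = 600×10³ / 10.56 = 56840 N·m.
J = π(d_o⁴ − d_i⁴)/32 = π(0.293⁴ − 0.238⁴)/32 = 4.086×10^-4 m⁴.
τ_max = T·r/J = 56840 × 0.146 / 4.086×10^-4 = 2.038×10^7 Pa.

20.4 MPa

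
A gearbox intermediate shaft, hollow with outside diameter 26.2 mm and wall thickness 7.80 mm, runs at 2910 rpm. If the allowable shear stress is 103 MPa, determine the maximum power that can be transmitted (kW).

J = π(d_o⁴ − d_i⁴)/32 = π(0.0262⁴ − 0.0106⁴)/32 = 4.502×10^-8 m⁴.
T_max = τ_allow·J/r = 1.03×10^8 × 4.502×10^-8 / 0.0131 = 354.0 N·m.
ω = 2π·2910/60 = 304.7 rad/s, so P_max = T_max·ω = 1.079×10^5 W.

108 kW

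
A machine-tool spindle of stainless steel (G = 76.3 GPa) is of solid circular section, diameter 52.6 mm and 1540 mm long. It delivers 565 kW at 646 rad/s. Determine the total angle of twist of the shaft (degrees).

ω = 646 rad/s, so T = P/ω = 565×10³ / 646.0 = 874.6 N·m.
J = πd⁴/32 = π(0.0526)⁴/32 = 7.515×10^-7 m⁴.
θ = T·L/(G·J) = 874.6 × 1.54 / (76.3×10⁹ × 7.515×10^-7) = 0.02349 rad.

1.35°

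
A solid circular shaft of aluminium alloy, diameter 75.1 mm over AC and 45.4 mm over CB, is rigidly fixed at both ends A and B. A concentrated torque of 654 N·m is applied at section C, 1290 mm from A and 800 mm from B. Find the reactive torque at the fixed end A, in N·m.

Compatibility: T_A·a/J_AC = T_B·b/J_CB with T_A + T_B = T₀.
J_AC = 3.12×10^-6 m⁴, J_CB = 4.17×10^-7 m⁴, so T_A = T₀·(J_AC/a)/((J_AC/a)+(J_CB/b)) = 538.1 N·m, T_B = 115.9 N·m.

538 N·m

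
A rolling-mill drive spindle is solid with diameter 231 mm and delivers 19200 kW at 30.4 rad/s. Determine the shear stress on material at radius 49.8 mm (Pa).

ω = 30.4 rad/s, so T = P/ω = 19200×10³ / 30.40 = 631600 N·m.
J = πd⁴/32 = π(0.231)⁴/32 = 2.795×10^-4 m⁴.
Shear stress varies linearly with radius: τ = T·r/J = 631600 × 0.0498 / 2.795×10^-4 = 1.125×10^8 Pa.

1.13e8 Pa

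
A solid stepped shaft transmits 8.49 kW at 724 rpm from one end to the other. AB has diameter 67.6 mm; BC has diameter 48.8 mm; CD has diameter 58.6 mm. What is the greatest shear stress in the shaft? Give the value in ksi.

0.712 ksi

ω = 2π·724/60 = 75.82 rad/s, so T = P/ω = 8.49×10³ / 75.82 = 112.0 N·m.
Under the same torque, τ_max = 16T/(πd³) is largest where d is smallest — segment BC (d = 48.8 mm).
τ_max = 16·112.0/(π·(0.0488)³) = 4.907×10^6 Pa.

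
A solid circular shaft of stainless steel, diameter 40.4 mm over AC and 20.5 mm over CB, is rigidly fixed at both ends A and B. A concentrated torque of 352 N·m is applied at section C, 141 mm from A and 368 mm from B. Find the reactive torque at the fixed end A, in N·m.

Compatibility: T_A·a/J_AC = T_B·b/J_CB with T_A + T_B = T₀.
J_AC = 2.62×10^-7 m⁴, J_CB = 1.73×10^-8 m⁴, so T_A = T₀·(J_AC/a)/((J_AC/a)+(J_CB/b)) = 343.3 N·m, T_B = 8.720 N·m.

343 N·m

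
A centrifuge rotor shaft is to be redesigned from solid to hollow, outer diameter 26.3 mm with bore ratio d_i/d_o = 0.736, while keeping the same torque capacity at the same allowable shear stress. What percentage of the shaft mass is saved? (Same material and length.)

Equal τ_max and T ⇒ the solid shaft needs d_s³ = d_o³(1−k⁴), so d_s = 26.3·(1−0.736⁴)^(1/3) = 23.42 mm.
Area ratio A_h/A_s = d_o²(1−k²)/d_s² = (1−k²)/(1−k⁴)^(2/3) = 0.5777.
Mass saving = 1 − 0.5777 = 42.2 %.

42.2 %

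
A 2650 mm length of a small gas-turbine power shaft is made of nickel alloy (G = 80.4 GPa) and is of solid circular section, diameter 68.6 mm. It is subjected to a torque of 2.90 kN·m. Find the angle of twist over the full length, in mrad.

44.0 mrad

J = πd⁴/32 = π(0.0686)⁴/32 = 2.174×10^-6 m⁴.
θ = T·L/(G·J) = 2900 × 2.65 / (80.4×10⁹ × 2.174×10^-6) = 0.04396 rad.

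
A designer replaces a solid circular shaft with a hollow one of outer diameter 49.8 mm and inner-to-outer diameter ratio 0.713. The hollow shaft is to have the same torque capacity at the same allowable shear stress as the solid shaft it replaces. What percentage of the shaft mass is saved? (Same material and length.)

40.0 %

Equal τ_max and T ⇒ the solid shaft needs d_s³ = d_o³(1−k⁴), so d_s = 49.8·(1−0.713⁴)^(1/3) = 45.08 mm.
Area ratio A_h/A_s = d_o²(1−k²)/d_s² = (1−k²)/(1−k⁴)^(2/3) = 0.6001.
Mass saving = 1 − 0.6001 = 40.0 %.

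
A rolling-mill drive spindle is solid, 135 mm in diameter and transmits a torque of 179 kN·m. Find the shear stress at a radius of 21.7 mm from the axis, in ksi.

17.3 ksi

J = πd⁴/32 = π(0.135)⁴/32 = 3.261×10^-5 m⁴.
Shear stress varies linearly with radius: τ = T·r/J = 179000 × 0.0217 / 3.261×10^-5 = 1.191×10^8 Pa.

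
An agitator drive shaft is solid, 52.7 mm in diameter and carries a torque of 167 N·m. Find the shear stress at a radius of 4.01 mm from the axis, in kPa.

J = πd⁴/32 = π(0.0527)⁴/32 = 7.573×10^-7 m⁴.
Shear stress varies linearly with radius: τ = T·r/J = 167.0 × 0.00401 / 7.573×10^-7 = 8.843×10^5 Pa.

884 kPa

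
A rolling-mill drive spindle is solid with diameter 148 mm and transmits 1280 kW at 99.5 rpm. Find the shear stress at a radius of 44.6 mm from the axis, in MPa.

ω = 2π·99.5/60 = 10.42 rad/s, so T = P/ω = 1280×10³ / 10.42 = 122800 N·m.
J = πd⁴/32 = π(0.148)⁴/32 = 4.710×10^-5 m⁴.
Shear stress varies linearly with radius: τ = T·r/J = 122800 × 0.0446 / 4.710×10^-5 = 1.163×10^8 Pa.

116 MPa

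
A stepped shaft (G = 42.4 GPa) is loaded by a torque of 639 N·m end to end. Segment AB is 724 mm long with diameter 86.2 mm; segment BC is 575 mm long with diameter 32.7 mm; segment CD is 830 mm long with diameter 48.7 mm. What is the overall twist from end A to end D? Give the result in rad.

0.102 rad

J_AB = π(0.0862)⁴/32 = 5.42×10^-6 m⁴; J_BC = π(0.0327)⁴/32 = 1.12×10^-7 m⁴; J_CD = π(0.0487)⁴/32 = 5.52×10^-7 m⁴.
θ = (T/G)·Σ L_i/J_i = (639.0/42.4×10⁹)·(0.724/5.42×10^-6 + 0.575/1.12×10^-7 + 0.830/5.52×10^-7) = 0.1019 rad.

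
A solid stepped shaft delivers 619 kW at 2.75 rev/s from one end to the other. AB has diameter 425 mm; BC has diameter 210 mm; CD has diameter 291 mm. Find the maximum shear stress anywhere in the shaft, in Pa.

1.97e7 Pa

ω = 2π·2.75 = 17.28 rad/s, so T = P/ω = 619×10³ / 17.28 = 35820 N·m.
Under the same torque, τ_max = 16T/(πd³) is largest where d is smallest — segment BC (d = 210 mm).
τ_max = 16·35820/(π·(0.210)³) = 1.970×10^7 Pa.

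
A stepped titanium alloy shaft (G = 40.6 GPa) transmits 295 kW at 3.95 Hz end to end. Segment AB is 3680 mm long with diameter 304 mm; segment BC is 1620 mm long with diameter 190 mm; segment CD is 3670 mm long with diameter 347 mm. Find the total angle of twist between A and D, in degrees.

ω = 2π·3.95 = 24.82 rad/s, so T = P/ω = 295×10³ / 24.82 = 11890 N·m.
J_AB = π(0.304)⁴/32 = 8.38×10^-4 m⁴; J_BC = π(0.190)⁴/32 = 1.28×10^-4 m⁴; J_CD = π(0.347)⁴/32 = 1.42×10^-3 m⁴.
θ = (T/G)·Σ L_i/J_i = (11890/40.6×10⁹)·(3.68/8.38×10^-4 + 1.62/1.28×10^-4 + 3.67/1.42×10^-3) = 5.747×10^-3 rad.

0.329°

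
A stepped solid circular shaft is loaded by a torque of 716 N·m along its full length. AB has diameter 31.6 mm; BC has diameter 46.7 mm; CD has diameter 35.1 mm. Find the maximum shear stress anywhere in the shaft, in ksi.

Under the same torque, τ_max = 16T/(πd³) is largest where d is smallest — segment AB (d = 31.6 mm).
τ_max = 16·716.0/(π·(0.0316)³) = 1.156×10^8 Pa.

16.8 ksi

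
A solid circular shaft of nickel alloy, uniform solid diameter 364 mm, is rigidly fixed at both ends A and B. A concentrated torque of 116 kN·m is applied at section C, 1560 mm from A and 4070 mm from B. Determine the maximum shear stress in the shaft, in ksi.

1.28 ksi

With uniform GJ and both ends fixed, compatibility θ_AC = θ_CB gives T_A·a = T_B·b, together with T_A + T_B = T₀.
T_A = T₀·b/(a+b) = 116000·4070/5630 = 83860 N·m; T_B = 32140 N·m.
τ in each portion: τ_AC = 8.86×10^6 Pa, τ_CB = 3.39×10^6 Pa; maximum is in AC.
τ_max = T_AC·r/J = 83860·0.182/1.72×10^-3 = 8.855×10^6 Pa.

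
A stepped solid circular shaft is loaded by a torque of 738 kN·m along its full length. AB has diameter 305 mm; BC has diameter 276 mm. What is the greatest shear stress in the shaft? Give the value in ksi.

Under the same torque, τ_max = 16T/(πd³) is largest where d is smallest — segment BC (d = 276 mm).
τ_max = 16·738000/(π·(0.276)³) = 1.788×10^8 Pa.

25.9 ksi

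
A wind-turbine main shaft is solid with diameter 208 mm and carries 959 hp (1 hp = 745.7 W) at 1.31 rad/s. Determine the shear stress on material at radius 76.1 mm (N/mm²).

226 N/mm²

ω = 1.31 rad/s, so T = P/ω = 959×745.7 / 1.310 = 545900 N·m.
J = πd⁴/32 = π(0.208)⁴/32 = 1.838×10^-4 m⁴.
Shear stress varies linearly with radius: τ = T·r/J = 545900 × 0.0761 / 1.838×10^-4 = 2.261×10^8 Pa.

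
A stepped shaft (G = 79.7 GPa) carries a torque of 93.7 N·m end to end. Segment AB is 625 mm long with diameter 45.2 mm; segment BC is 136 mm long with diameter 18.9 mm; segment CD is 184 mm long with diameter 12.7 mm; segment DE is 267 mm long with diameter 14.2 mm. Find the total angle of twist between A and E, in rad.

0.178 rad

J_AB = π(0.0452)⁴/32 = 4.10×10^-7 m⁴; J_BC = π(0.0189)⁴/32 = 1.25×10^-8 m⁴; J_CD = π(0.0127)⁴/32 = 2.55×10^-9 m⁴; J_DE = π(0.0142)⁴/32 = 3.99×10^-9 m⁴.
θ = (T/G)·Σ L_i/J_i = (93.70/79.7×10⁹)·(0.625/4.10×10^-7 + 0.136/1.25×10^-8 + 0.184/2.55×10^-9 + 0.267/3.99×10^-9) = 0.1779 rad.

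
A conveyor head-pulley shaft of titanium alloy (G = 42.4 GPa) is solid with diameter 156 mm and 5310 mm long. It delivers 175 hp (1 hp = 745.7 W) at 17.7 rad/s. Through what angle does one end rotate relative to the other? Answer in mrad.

15.9 mrad

ω = 17.7 rad/s, so T = P/ω = 175×745.7 / 17.70 = 7373 N·m.
J = πd⁴/32 = π(0.156)⁴/32 = 5.814×10^-5 m⁴.
θ = T·L/(G·J) = 7373 × 5.31 / (42.4×10⁹ × 5.814×10^-5) = 0.01588 rad.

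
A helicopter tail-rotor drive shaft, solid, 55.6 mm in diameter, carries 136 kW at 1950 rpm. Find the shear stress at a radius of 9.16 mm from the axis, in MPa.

ω = 2π·1950/60 = 204.2 rad/s, so T = P/ω = 136×10³ / 204.2 = 666.0 N·m.
J = πd⁴/32 = π(0.0556)⁴/32 = 9.382×10^-7 m⁴.
Shear stress varies linearly with radius: τ = T·r/J = 666.0 × 0.00916 / 9.382×10^-7 = 6.502×10^6 Pa.

6.50 MPa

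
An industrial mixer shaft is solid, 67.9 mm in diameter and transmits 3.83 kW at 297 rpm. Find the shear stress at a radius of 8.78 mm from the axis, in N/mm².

ω = 2π·297/60 = 31.10 rad/s, so T = P/ω = 3.83×10³ / 31.10 = 123.1 N·m.
J = πd⁴/32 = π(0.0679)⁴/32 = 2.087×10^-6 m⁴.
Shear stress varies linearly with radius: τ = T·r/J = 123.1 × 0.00878 / 2.087×10^-6 = 5.181×10^5 Pa.

0.518 N/mm²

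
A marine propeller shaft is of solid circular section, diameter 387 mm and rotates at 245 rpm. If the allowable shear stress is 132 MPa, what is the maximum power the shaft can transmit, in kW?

J = πd⁴/32 = π(0.387)⁴/32 = 2.202×10^-3 m⁴.
T_max = τ_allow·J/r = 1.32×10^8 × 2.202×10^-3 / 0.194 = 1.502e6 N·m.
ω = 2π·245/60 = 25.66 rad/s, so P_max = T_max·ω = 3.854×10^7 W.

38500 kW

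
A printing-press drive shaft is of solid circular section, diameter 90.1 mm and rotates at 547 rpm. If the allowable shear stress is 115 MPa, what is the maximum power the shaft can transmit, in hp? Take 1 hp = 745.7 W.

1270 hp

J = πd⁴/32 = π(0.0901)⁴/32 = 6.470×10^-6 m⁴.
T_max = τ_allow·J/r = 1.15×10^8 × 6.470×10^-6 / 0.0450 = 16520 N·m.
ω = 2π·547/60 = 57.28 rad/s, so P_max = T_max·ω = 9.461×10^5 W.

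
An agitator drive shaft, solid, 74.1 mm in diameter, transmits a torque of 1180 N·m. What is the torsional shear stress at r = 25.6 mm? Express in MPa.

10.2 MPa

J = πd⁴/32 = π(0.0741)⁴/32 = 2.960×10^-6 m⁴.
Shear stress varies linearly with radius: τ = T·r/J = 1180 × 0.0256 / 2.960×10^-6 = 1.021×10^7 Pa.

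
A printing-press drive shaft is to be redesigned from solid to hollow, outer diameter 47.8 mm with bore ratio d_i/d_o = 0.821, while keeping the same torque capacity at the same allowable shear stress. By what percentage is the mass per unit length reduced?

51.2 %

Equal τ_max and T ⇒ the solid shaft needs d_s³ = d_o³(1−k⁴), so d_s = 47.8·(1−0.821⁴)^(1/3) = 39.06 mm.
Area ratio A_h/A_s = d_o²(1−k²)/d_s² = (1−k²)/(1−k⁴)^(2/3) = 0.4881.
Mass saving = 1 − 0.4881 = 51.2 %.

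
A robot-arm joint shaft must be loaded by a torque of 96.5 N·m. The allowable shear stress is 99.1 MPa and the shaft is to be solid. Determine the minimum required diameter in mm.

17.1 mm

For a solid shaft τ_max = 16T/(πd³), so d = (16T/(π τ_allow))^(1/3) = (16·96.50/(π·9.91×10^7))^(1/3) = 0.01705 m.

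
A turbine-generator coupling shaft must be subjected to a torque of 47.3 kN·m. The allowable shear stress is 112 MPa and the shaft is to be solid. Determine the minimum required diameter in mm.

129 mm

For a solid shaft τ_max = 16T/(πd³), so d = (16T/(π τ_allow))^(1/3) = (16·47300/(π·1.12×10^8))^(1/3) = 0.1291 m.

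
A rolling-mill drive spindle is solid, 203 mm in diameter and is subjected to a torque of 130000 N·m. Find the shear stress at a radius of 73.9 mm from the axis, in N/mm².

57.6 N/mm²

J = πd⁴/32 = π(0.203)⁴/32 = 1.667×10^-4 m⁴.
Shear stress varies linearly with radius: τ = T·r/J = 130000 × 0.0739 / 1.667×10^-4 = 5.762×10^7 Pa.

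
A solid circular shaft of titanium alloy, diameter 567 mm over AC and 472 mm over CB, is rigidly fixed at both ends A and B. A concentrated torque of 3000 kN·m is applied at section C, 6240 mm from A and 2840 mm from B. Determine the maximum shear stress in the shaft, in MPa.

74.6 MPa

Compatibility: T_A·a/J_AC = T_B·b/J_CB with T_A + T_B = T₀.
J_AC = 0.0101 m⁴, J_CB = 4.87×10^-3 m⁴, so T_A = T₀·(J_AC/a)/((J_AC/a)+(J_CB/b)) = 1.460e6 N·m, T_B = 1.540e6 N·m.
τ in each portion: τ_AC = 4.08×10^7 Pa, τ_CB = 7.46×10^7 Pa; maximum is in CB.
τ_max = T_CB·r/J = 1.540e6·0.236/4.87×10^-3 = 7.460×10^7 Pa.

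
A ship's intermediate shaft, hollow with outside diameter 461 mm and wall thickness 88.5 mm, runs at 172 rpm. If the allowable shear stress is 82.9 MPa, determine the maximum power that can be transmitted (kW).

J = π(d_o⁴ − d_i⁴)/32 = π(0.461⁴ − 0.284⁴)/32 = 3.795×10^-3 m⁴.
T_max = τ_allow·J/r = 8.29×10^7 × 3.795×10^-3 / 0.231 = 1.365e6 N·m.
ω = 2π·172/60 = 18.01 rad/s, so P_max = T_max·ω = 2.459×10^7 W.

24600 kW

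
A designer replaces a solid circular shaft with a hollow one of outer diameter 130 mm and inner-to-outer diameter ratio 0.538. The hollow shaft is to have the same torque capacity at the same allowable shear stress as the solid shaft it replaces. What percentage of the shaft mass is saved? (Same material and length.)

Equal τ_max and T ⇒ the solid shaft needs d_s³ = d_o³(1−k⁴), so d_s = 130·(1−0.538⁴)^(1/3) = 126.3 mm.
Area ratio A_h/A_s = d_o²(1−k²)/d_s² = (1−k²)/(1−k⁴)^(2/3) = 0.7532.
Mass saving = 1 − 0.7532 = 24.7 %.

24.7 %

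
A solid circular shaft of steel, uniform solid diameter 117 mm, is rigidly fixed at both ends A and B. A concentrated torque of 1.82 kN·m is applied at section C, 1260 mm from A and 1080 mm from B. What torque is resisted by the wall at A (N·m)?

With uniform GJ and both ends fixed, compatibility θ_AC = θ_CB gives T_A·a = T_B·b, together with T_A + T_B = T₀.
T_A = T₀·b/(a+b) = 1820·1080/2340 = 840.0 N·m; T_B = 980.0 N·m.

840 N·m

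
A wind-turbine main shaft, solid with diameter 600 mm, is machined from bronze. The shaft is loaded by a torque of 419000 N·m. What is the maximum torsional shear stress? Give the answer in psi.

1430 psi

J = πd⁴/32 = π(0.600)⁴/32 = 0.01272 m⁴.
τ_max = T·r/J = 419000 × 0.300 / 0.01272 = 9.879×10^6 Pa.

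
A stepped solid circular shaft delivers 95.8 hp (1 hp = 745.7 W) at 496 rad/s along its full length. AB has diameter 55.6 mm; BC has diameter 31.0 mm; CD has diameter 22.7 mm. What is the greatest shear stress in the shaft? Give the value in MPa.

ω = 496 rad/s, so T = P/ω = 95.8×745.7 / 496.0 = 144.0 N·m.
Under the same torque, τ_max = 16T/(πd³) is largest where d is smallest — segment CD (d = 22.7 mm).
τ_max = 16·144.0/(π·(0.0227)³) = 6.271×10^7 Pa.

62.7 MPa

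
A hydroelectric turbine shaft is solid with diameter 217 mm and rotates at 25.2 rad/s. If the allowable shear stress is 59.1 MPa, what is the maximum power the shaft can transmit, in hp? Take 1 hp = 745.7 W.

4010 hp

J = πd⁴/32 = π(0.217)⁴/32 = 2.177×10^-4 m⁴.
T_max = τ_allow·J/r = 5.91×10^7 × 2.177×10^-4 / 0.108 = 118600 N·m.
ω = 25.2 rad/s, so P_max = T_max·ω = 2.988×10^6 W.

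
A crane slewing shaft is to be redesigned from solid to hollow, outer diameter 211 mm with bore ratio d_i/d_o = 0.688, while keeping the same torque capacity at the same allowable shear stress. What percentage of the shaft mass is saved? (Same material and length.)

Equal τ_max and T ⇒ the solid shaft needs d_s³ = d_o³(1−k⁴), so d_s = 211·(1−0.688⁴)^(1/3) = 193.9 mm.
Area ratio A_h/A_s = d_o²(1−k²)/d_s² = (1−k²)/(1−k⁴)^(2/3) = 0.6237.
Mass saving = 1 − 0.6237 = 37.6 %.

37.6 %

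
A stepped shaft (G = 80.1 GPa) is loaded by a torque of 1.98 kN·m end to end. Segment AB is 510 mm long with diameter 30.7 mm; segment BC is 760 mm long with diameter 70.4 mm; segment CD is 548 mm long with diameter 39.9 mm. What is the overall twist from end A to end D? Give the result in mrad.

207 mrad

J_AB = π(0.0307)⁴/32 = 8.72×10^-8 m⁴; J_BC = π(0.0704)⁴/32 = 2.41×10^-6 m⁴; J_CD = π(0.0399)⁴/32 = 2.49×10^-7 m⁴.
θ = (T/G)·Σ L_i/J_i = (1980/80.1×10⁹)·(0.510/8.72×10^-8 + 0.760/2.41×10^-6 + 0.548/2.49×10^-7) = 0.2068 rad.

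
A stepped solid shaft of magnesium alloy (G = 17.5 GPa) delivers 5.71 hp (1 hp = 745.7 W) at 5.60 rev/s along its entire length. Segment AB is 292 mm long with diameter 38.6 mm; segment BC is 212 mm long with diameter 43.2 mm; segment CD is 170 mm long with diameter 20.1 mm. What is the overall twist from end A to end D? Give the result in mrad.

ω = 2π·5.60 = 35.19 rad/s, so T = P/ω = 5.71×745.7 / 35.19 = 121.0 N·m.
J_AB = π(0.0386)⁴/32 = 2.18×10^-7 m⁴; J_BC = π(0.0432)⁴/32 = 3.42×10^-7 m⁴; J_CD = π(0.0201)⁴/32 = 1.60×10^-8 m⁴.
θ = (T/G)·Σ L_i/J_i = (121.0/17.5×10⁹)·(0.292/2.18×10^-7 + 0.212/3.42×10^-7 + 0.170/1.60×10^-8) = 0.08691 rad.

86.9 mrad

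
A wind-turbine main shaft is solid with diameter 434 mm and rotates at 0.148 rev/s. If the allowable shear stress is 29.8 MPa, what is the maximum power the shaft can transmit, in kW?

445 kW

J = πd⁴/32 = π(0.434)⁴/32 = 3.483×10^-3 m⁴.
T_max = τ_allow·J/r = 2.98×10^7 × 3.483×10^-3 / 0.217 = 478300 N·m.
ω = 2π·0.148 = 0.9299 rad/s, so P_max = T_max·ω = 4.448×10^5 W.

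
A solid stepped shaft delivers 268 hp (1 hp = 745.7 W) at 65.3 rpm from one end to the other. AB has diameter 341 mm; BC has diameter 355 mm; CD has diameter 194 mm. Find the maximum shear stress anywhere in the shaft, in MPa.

ω = 2π·65.3/60 = 6.838 rad/s, so T = P/ω = 268×745.7 / 6.838 = 29230 N·m.
Under the same torque, τ_max = 16T/(πd³) is largest where d is smallest — segment CD (d = 194 mm).
τ_max = 16·29230/(π·(0.194)³) = 2.039×10^7 Pa.

20.4 MPa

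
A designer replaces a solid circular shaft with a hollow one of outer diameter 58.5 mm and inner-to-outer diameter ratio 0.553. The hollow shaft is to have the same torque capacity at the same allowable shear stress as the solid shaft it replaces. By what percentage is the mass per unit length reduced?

Equal τ_max and T ⇒ the solid shaft needs d_s³ = d_o³(1−k⁴), so d_s = 58.5·(1−0.553⁴)^(1/3) = 56.62 mm.
Area ratio A_h/A_s = d_o²(1−k²)/d_s² = (1−k²)/(1−k⁴)^(2/3) = 0.7412.
Mass saving = 1 − 0.7412 = 25.9 %.

25.9 %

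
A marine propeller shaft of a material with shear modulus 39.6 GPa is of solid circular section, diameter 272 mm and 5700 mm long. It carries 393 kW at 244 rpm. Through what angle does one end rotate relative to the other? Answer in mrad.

ω = 2π·244/60 = 25.55 rad/s, so T = P/ω = 393×10³ / 25.55 = 15380 N·m.
J = πd⁴/32 = π(0.272)⁴/32 = 5.374×10^-4 m⁴.
θ = T·L/(G·J) = 15380 × 5.70 / (39.6×10⁹ × 5.374×10^-4) = 4.120×10^-3 rad.

4.12 mrad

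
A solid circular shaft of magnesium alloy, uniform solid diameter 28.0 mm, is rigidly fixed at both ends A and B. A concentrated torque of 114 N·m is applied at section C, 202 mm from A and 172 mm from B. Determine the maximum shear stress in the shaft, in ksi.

2.07 ksi

With uniform GJ and both ends fixed, compatibility θ_AC = θ_CB gives T_A·a = T_B·b, together with T_A + T_B = T₀.
T_A = T₀·b/(a+b) = 114.0·172/374.0 = 52.43 N·m; T_B = 61.57 N·m.
τ in each portion: τ_AC = 1.22×10^7 Pa, τ_CB = 1.43×10^7 Pa; maximum is in CB.
τ_max = T_CB·r/J = 61.57·0.0140/6.03×10^-8 = 1.429×10^7 Pa.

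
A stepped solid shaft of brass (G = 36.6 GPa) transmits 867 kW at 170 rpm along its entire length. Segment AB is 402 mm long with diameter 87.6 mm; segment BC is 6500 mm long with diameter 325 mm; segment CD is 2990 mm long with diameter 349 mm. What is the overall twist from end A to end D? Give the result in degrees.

5.91°

ω = 2π·170/60 = 17.80 rad/s, so T = P/ω = 867×10³ / 17.80 = 48700 N·m.
J_AB = π(0.0876)⁴/32 = 5.78×10^-6 m⁴; J_BC = π(0.325)⁴/32 = 1.10×10^-3 m⁴; J_CD = π(0.349)⁴/32 = 1.46×10^-3 m⁴.
θ = (T/G)·Σ L_i/J_i = (48700/36.6×10⁹)·(0.402/5.78×10^-6 + 6.50/1.10×10^-3 + 2.99/1.46×10^-3) = 0.1032 rad.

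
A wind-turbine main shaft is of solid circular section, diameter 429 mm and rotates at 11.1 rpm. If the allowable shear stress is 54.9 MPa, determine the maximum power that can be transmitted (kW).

J = πd⁴/32 = π(0.429)⁴/32 = 3.325×10^-3 m⁴.
T_max = τ_allow·J/r = 5.49×10^7 × 3.325×10^-3 / 0.214 = 851100 N·m.
ω = 2π·11.1/60 = 1.162 rad/s, so P_max = T_max·ω = 9.893×10^5 W.

989 kW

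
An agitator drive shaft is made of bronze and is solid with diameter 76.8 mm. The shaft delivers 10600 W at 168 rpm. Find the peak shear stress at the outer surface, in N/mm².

6.77 N/mm²

ω = 2π·168/60 = 17.59 rad/s, so T = P/ω = 10600 / 17.59 = 602.5 N·m.
J = πd⁴/32 = π(0.0768)⁴/32 = 3.415×10^-6 m⁴.
τ_max = T·r/J = 602.5 × 0.0384 / 3.415×10^-6 = 6.774×10^6 Pa.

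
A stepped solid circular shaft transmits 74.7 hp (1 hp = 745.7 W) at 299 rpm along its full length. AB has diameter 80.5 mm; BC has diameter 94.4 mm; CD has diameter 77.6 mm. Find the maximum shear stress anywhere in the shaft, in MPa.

19.4 MPa

ω = 2π·299/60 = 31.31 rad/s, so T = P/ω = 74.7×745.7 / 31.31 = 1779 N·m.
Under the same torque, τ_max = 16T/(πd³) is largest where d is smallest — segment CD (d = 77.6 mm).
τ_max = 16·1779/(π·(0.0776)³) = 1.939×10^7 Pa.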